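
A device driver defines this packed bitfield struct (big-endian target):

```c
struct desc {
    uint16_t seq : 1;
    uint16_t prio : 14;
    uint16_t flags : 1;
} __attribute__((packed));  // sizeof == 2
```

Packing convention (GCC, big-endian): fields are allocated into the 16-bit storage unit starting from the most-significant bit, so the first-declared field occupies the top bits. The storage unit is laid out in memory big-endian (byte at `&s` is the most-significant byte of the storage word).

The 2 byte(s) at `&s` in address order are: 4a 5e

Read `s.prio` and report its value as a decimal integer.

[0]=0x4a [1]=0x5e (big-endian) → word 0x4a5e
seq [15+:1] = (word>>15) & 0x1 = 0
prio [1+:14] = (word>>1) & 0x3fff = 9519  ←
flags [0+:1] = (word>>0) & 0x1 = 0

9519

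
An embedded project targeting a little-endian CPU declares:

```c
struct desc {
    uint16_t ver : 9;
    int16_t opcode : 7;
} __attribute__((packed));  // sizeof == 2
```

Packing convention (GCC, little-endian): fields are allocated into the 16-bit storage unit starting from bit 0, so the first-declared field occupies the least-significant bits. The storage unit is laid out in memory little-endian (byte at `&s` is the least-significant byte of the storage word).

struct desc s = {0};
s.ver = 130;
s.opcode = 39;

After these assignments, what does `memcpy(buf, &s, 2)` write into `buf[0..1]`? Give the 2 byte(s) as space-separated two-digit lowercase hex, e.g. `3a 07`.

ver:9 = 130 → 0x82 << 0 → word 0x0082
opcode:7 = 39 → 0x27 << 9 → word 0x4e82
word = 0x4e82 → little-endian bytes:
  [0]=0x82  [1]=0x4e

82 4e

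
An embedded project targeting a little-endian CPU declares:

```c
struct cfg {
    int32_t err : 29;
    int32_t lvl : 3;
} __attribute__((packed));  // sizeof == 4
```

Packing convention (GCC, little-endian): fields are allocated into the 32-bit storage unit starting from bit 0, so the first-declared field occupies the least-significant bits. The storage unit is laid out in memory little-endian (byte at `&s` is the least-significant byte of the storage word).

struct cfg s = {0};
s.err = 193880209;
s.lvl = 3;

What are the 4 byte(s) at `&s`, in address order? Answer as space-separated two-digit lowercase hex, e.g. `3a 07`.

91 60 8e 6b

err:29 = 193880209 → 0xb8e6091 << 0 → word 0x0b8e6091
lvl:3 = 3 → 0x3 << 29 → word 0x6b8e6091
word = 0x6b8e6091 → little-endian bytes:
  [0]=0x91  [1]=0x60  [2]=0x8e  [3]=0x6b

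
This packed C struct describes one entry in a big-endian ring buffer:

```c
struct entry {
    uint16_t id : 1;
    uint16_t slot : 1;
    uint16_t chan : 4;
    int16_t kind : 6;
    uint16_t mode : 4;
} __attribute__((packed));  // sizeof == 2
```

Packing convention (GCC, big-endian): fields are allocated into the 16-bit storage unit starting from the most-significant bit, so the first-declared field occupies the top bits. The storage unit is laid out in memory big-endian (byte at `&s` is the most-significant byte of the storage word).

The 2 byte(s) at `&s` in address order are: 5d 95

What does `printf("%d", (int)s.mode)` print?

[0]=0x5d [1]=0x95 (big-endian) → word 0x5d95
id:1 @ bit 15 → (0x5d95>>15)&0x1 = 0x0
slot:1 @ bit 14 → (0x5d95>>14)&0x1 = 0x1
chan:4 @ bit 10 → (0x5d95>>10)&0xf = 0x7
kind:6 @ bit 4 → (0x5d95>>4)&0x3f = 0x19
mode:4 @ bit 0 → (0x5d95>>0)&0xf = 0x5  ←

5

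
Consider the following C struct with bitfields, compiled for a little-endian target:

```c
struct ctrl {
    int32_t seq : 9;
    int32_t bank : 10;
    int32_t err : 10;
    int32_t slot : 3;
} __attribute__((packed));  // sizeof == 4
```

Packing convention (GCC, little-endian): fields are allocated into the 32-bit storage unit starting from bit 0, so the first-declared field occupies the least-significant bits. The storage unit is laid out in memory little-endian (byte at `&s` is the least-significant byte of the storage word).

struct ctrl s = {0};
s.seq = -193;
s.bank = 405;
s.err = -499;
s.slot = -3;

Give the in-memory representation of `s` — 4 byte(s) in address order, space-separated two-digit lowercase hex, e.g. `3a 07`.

3f 2b 6b b0

[0+:9] seq=-193 & 0x1ff = 0x13f; word=0x0000013f
[9+:10] bank=405 & 0x3ff = 0x195; word=0x00032b3f
[19+:10] err=-499 & 0x3ff = 0x20d; word=0x106b2b3f
[29+:3] slot=-3 & 0x7 = 0x5; word=0xb06b2b3f
word = 0xb06b2b3f → little-endian bytes:
  [0]=0x3f  [1]=0x2b  [2]=0x6b  [3]=0xb0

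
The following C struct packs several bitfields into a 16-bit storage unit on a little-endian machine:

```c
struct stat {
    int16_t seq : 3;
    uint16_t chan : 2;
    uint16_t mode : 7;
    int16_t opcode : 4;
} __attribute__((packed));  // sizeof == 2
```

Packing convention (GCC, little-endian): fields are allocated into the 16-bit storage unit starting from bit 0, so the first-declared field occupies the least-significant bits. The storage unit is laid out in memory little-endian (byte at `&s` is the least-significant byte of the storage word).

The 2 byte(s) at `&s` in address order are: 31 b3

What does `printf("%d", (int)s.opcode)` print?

-5

[0]=0x31 [1]=0xb3 (little-endian) → word 0xb331
seq:3 @ bit 0 → (0xb331>>0)&0x7 = 0x1
chan:2 @ bit 3 → (0xb331>>3)&0x3 = 0x2
mode:7 @ bit 5 → (0xb331>>5)&0x7f = 0x19
opcode:4 @ bit 12 → (0xb331>>12)&0xf = 0xb  ←
opcode signed 4b, MSB=1: 11 - 16 = -5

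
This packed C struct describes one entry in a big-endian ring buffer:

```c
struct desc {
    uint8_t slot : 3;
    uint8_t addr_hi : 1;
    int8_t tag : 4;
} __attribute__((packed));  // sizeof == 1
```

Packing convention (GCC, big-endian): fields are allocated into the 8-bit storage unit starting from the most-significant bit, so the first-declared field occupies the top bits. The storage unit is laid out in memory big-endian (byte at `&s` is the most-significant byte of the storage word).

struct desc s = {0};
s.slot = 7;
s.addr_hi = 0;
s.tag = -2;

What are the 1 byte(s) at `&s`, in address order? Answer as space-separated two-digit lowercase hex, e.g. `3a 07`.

[5+:3] slot=7 & 0x7 = 0x7; word=0xe0
[4+:1] addr_hi=0 & 0x1 = 0x0; word=0xe0
[0+:4] tag=-2 & 0xf = 0xe; word=0xee
word = 0xee → big-endian bytes:
  [0]=0xee

ee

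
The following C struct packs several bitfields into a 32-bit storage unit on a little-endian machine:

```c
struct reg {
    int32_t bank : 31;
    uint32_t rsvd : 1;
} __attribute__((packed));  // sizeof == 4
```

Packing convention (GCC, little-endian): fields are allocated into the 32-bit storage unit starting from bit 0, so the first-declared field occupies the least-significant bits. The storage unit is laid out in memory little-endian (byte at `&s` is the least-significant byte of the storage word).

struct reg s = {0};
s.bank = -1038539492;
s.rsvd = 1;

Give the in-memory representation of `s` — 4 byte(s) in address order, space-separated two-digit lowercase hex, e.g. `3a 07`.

bank (31b) val=-1038539492 bits=0x4219251c at bit 0: 0x4219251c
rsvd (1b) val=1 bits=0x1 at bit 31: 0xc219251c
word = 0xc219251c → little-endian bytes:
  [0]=0x1c  [1]=0x25  [2]=0x19  [3]=0xc2

1c 25 19 c2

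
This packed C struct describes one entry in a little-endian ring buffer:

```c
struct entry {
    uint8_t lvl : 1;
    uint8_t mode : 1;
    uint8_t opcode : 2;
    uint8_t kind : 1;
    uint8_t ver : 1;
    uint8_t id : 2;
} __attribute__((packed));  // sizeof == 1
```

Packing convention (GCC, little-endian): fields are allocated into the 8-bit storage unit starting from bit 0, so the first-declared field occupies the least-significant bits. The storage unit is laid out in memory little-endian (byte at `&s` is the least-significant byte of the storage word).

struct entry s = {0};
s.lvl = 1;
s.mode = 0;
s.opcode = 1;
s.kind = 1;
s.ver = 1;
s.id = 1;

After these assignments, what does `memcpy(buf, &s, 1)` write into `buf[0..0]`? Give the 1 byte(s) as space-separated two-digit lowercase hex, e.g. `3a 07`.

75

[0+:1] lvl=1 & 0x1 = 0x1; word=0x01
[1+:1] mode=0 & 0x1 = 0x0; word=0x01
[2+:2] opcode=1 & 0x3 = 0x1; word=0x05
[4+:1] kind=1 & 0x1 = 0x1; word=0x15
[5+:1] ver=1 & 0x1 = 0x1; word=0x35
[6+:2] id=1 & 0x3 = 0x1; word=0x75
word = 0x75 → little-endian bytes:
  [0]=0x75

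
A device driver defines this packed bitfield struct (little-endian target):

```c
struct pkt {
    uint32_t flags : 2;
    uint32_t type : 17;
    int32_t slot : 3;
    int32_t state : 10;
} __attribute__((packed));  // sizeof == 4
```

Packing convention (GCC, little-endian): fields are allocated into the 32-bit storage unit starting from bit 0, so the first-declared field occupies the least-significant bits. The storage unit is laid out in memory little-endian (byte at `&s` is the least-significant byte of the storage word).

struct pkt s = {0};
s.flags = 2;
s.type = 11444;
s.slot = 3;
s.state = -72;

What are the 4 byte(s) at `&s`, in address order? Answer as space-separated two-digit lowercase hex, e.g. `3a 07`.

d2 b2 18 ee

flags (2b) val=2 bits=0x2 at bit 0: 0x00000002
type (17b) val=11444 bits=0x2cb4 at bit 2: 0x0000b2d2
slot (3b) val=3 bits=0x3 at bit 19: 0x0018b2d2
state (10b) val=-72 bits=0x3b8 at bit 22: 0xee18b2d2
word = 0xee18b2d2 → little-endian bytes:
  [0]=0xd2  [1]=0xb2  [2]=0x18  [3]=0xee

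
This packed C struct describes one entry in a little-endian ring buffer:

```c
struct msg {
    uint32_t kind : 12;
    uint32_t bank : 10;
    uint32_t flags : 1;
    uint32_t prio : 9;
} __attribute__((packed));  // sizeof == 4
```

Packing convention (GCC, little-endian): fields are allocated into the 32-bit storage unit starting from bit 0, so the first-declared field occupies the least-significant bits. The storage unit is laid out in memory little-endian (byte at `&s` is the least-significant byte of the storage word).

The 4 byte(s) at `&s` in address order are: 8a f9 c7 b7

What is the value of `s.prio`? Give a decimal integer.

[0]=0x8a [1]=0xf9 [2]=0xc7 [3]=0xb7 (little-endian) → word 0xb7c7f98a
kind [0+:12] = (word>>0) & 0xfff = 2442
bank [12+:10] = (word>>12) & 0x3ff = 127
flags [22+:1] = (word>>22) & 0x1 = 1
prio [23+:9] = (word>>23) & 0x1ff = 367  ←

367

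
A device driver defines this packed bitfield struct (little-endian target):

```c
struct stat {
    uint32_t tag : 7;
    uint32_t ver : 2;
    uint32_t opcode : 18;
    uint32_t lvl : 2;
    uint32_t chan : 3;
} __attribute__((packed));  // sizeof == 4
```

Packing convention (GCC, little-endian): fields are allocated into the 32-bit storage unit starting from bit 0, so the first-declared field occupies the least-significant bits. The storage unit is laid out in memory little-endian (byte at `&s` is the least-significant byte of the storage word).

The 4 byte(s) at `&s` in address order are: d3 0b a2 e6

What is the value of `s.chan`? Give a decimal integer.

7

[0]=0xd3 [1]=0x0b [2]=0xa2 [3]=0xe6 (little-endian) → word 0xe6a20bd3
tag [0+:7] = (word>>0) & 0x7f = 83
ver [7+:2] = (word>>7) & 0x3 = 3
opcode [9+:18] = (word>>9) & 0x3ffff = 217349
lvl [27+:2] = (word>>27) & 0x3 = 0
chan [29+:3] = (word>>29) & 0x7 = 7  ←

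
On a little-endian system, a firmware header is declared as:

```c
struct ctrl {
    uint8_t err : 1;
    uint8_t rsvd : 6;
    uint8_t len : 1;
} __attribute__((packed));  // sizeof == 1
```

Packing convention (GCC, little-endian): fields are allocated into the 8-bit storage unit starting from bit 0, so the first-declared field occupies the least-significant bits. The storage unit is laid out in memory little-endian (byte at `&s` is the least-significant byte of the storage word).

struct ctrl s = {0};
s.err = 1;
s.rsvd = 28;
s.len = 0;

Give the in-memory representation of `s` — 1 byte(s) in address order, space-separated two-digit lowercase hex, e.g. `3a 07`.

39

[0+:1] err=1 & 0x1 = 0x1; word=0x01
[1+:6] rsvd=28 & 0x3f = 0x1c; word=0x39
[7+:1] len=0 & 0x1 = 0x0; word=0x39
word = 0x39 → little-endian bytes:
  [0]=0x39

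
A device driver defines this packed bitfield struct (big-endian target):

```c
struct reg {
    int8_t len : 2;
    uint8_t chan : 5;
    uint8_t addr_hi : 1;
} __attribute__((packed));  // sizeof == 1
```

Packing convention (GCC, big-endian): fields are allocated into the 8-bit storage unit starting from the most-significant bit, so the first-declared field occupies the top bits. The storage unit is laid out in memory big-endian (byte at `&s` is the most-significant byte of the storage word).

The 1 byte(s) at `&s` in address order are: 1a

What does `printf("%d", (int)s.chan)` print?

[0]=0x1a (big-endian) → word 0x1a
len [6+:2] = (word>>6) & 0x3 = 0
chan [1+:5] = (word>>1) & 0x1f = 13  ←
addr_hi [0+:1] = (word>>0) & 0x1 = 0

13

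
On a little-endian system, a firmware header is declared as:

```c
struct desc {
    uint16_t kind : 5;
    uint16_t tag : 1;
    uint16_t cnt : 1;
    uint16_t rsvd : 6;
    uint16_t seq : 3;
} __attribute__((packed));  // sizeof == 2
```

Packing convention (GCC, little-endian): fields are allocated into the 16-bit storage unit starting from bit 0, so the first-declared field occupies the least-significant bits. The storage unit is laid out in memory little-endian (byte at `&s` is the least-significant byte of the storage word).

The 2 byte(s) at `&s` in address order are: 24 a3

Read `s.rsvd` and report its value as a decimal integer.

[0]=0x24 [1]=0xa3 (little-endian) → word 0xa324
kind:5 @ bit 0 → (0xa324>>0)&0x1f = 0x4
tag:1 @ bit 5 → (0xa324>>5)&0x1 = 0x1
cnt:1 @ bit 6 → (0xa324>>6)&0x1 = 0x0
rsvd:6 @ bit 7 → (0xa324>>7)&0x3f = 0x6  ←
seq:3 @ bit 13 → (0xa324>>13)&0x7 = 0x5

6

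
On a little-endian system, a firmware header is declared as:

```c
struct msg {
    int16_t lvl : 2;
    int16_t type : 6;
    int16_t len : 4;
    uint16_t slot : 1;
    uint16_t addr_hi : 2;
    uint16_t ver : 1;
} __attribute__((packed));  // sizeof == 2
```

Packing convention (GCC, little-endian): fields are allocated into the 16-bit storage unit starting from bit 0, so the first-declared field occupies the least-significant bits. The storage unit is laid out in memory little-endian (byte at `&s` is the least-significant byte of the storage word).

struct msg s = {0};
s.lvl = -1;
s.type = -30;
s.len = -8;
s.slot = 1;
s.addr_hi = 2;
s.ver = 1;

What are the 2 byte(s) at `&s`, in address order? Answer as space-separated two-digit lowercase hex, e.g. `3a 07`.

lvl (2b) val=-1 bits=0x3 at bit 0: 0x0003
type (6b) val=-30 bits=0x22 at bit 2: 0x008b
len (4b) val=-8 bits=0x8 at bit 8: 0x088b
slot (1b) val=1 bits=0x1 at bit 12: 0x188b
addr_hi (2b) val=2 bits=0x2 at bit 13: 0x588b
ver (1b) val=1 bits=0x1 at bit 15: 0xd88b
word = 0xd88b → little-endian bytes:
  [0]=0x8b  [1]=0xd8

8b d8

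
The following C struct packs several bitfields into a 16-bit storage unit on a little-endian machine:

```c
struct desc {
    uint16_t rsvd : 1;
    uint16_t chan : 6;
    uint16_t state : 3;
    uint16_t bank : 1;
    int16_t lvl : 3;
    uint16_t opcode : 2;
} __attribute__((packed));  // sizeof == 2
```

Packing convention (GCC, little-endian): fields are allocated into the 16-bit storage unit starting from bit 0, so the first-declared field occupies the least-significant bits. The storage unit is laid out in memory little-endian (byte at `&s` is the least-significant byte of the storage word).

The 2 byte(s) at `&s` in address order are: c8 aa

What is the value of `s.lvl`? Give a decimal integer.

-3

[0]=0xc8 [1]=0xaa (little-endian) → word 0xaac8
rsvd [0+:1] = (word>>0) & 0x1 = 0
chan [1+:6] = (word>>1) & 0x3f = 36
state [7+:3] = (word>>7) & 0x7 = 5
bank [10+:1] = (word>>10) & 0x1 = 0
lvl [11+:3] = (word>>11) & 0x7 = 5  ←
opcode [14+:2] = (word>>14) & 0x3 = 2
lvl signed 3b, MSB=1: 5 - 8 = -3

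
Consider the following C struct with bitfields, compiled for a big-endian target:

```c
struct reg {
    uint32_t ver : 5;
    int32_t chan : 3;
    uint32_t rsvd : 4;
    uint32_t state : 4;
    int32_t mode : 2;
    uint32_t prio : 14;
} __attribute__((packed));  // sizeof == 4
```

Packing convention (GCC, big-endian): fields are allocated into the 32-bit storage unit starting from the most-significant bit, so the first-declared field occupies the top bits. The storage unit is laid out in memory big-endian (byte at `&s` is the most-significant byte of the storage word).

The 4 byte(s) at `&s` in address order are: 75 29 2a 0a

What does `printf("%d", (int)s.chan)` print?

[0]=0x75 [1]=0x29 [2]=0x2a [3]=0x0a (big-endian) → word 0x75292a0a
ver [27+:5] = (word>>27) & 0x1f = 14
chan [24+:3] = (word>>24) & 0x7 = 5  ←
rsvd [20+:4] = (word>>20) & 0xf = 2
state [16+:4] = (word>>16) & 0xf = 9
mode [14+:2] = (word>>14) & 0x3 = 0
prio [0+:14] = (word>>0) & 0x3fff = 10762
chan signed 3b, MSB=1: 5 - 8 = -3

-3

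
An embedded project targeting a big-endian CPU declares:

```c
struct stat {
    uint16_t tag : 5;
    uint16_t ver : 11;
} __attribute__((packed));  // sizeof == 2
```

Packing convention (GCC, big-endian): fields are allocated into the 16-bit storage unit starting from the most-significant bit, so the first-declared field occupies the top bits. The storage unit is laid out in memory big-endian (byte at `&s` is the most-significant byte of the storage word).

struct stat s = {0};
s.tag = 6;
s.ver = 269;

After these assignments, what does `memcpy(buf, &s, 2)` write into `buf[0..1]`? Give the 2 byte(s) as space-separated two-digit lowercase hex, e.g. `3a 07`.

tag:5 = 6 → 0x6 << 11 → word 0x3000
ver:11 = 269 → 0x10d << 0 → word 0x310d
word = 0x310d → big-endian bytes:
  [0]=0x31  [1]=0x0d

31 0d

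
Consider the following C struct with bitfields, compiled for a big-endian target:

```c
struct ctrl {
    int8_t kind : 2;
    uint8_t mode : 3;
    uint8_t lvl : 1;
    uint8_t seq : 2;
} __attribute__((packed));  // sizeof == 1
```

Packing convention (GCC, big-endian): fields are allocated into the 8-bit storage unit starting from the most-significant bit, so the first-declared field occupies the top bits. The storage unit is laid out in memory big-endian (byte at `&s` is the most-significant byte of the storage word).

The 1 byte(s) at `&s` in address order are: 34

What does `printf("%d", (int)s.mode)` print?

[0]=0x34 (big-endian) → word 0x34
kind:2 @ bit 6 → (0x34>>6)&0x3 = 0x0
mode:3 @ bit 3 → (0x34>>3)&0x7 = 0x6  ←
lvl:1 @ bit 2 → (0x34>>2)&0x1 = 0x1
seq:2 @ bit 0 → (0x34>>0)&0x3 = 0x0

6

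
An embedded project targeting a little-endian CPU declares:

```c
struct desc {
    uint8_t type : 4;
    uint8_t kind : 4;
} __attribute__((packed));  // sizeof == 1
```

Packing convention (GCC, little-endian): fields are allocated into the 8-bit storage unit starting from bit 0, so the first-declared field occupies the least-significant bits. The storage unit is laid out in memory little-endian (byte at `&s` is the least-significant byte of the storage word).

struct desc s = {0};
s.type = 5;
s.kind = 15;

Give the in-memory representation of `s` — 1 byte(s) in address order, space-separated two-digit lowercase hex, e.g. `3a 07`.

f5

type (4b) val=5 bits=0x5 at bit 0: 0x05
kind (4b) val=15 bits=0xf at bit 4: 0xf5
word = 0xf5 → little-endian bytes:
  [0]=0xf5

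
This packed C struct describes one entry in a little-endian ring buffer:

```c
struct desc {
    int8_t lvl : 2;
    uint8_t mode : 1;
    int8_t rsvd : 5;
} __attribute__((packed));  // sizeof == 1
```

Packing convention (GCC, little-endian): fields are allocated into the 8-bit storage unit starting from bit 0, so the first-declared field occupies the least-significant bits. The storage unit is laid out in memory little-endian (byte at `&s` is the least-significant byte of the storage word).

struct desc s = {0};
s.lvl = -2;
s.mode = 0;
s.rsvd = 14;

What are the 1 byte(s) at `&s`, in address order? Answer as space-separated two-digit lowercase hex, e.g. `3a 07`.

[0+:2] lvl=-2 & 0x3 = 0x2; word=0x02
[2+:1] mode=0 & 0x1 = 0x0; word=0x02
[3+:5] rsvd=14 & 0x1f = 0xe; word=0x72
word = 0x72 → little-endian bytes:
  [0]=0x72

72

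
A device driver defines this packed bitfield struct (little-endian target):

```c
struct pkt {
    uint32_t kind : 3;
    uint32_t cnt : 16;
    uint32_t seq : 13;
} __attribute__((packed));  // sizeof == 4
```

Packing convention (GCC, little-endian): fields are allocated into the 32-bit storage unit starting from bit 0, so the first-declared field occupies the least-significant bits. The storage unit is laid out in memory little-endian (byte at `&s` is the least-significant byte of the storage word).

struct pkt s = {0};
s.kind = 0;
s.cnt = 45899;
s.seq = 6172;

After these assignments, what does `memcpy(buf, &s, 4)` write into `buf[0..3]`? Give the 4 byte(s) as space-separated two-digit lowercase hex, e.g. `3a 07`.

kind:3 = 0 → 0x0 << 0 → word 0x00000000
cnt:16 = 45899 → 0xb34b << 3 → word 0x00059a58
seq:13 = 6172 → 0x181c << 19 → word 0xc0e59a58
word = 0xc0e59a58 → little-endian bytes:
  [0]=0x58  [1]=0x9a  [2]=0xe5  [3]=0xc0

58 9a e5 c0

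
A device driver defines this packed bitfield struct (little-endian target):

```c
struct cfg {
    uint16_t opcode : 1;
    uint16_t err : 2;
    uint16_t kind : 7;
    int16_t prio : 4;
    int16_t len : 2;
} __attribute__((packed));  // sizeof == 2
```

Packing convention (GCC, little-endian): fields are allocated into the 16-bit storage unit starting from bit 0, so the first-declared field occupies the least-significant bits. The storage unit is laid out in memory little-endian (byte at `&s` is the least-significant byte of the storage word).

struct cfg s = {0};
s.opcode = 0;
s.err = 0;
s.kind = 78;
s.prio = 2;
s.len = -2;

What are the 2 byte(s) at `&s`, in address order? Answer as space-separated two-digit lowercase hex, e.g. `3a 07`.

[0+:1] opcode=0 & 0x1 = 0x0; word=0x0000
[1+:2] err=0 & 0x3 = 0x0; word=0x0000
[3+:7] kind=78 & 0x7f = 0x4e; word=0x0270
[10+:4] prio=2 & 0xf = 0x2; word=0x0a70
[14+:2] len=-2 & 0x3 = 0x2; word=0x8a70
word = 0x8a70 → little-endian bytes:
  [0]=0x70  [1]=0x8a

70 8a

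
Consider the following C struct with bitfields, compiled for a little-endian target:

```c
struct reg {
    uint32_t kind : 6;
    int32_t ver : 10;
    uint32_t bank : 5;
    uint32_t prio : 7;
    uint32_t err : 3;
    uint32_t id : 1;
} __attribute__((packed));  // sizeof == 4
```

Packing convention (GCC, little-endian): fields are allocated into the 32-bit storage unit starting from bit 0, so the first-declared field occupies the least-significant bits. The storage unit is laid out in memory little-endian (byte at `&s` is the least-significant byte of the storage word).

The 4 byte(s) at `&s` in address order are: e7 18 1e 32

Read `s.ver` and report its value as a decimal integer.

99

[0]=0xe7 [1]=0x18 [2]=0x1e [3]=0x32 (little-endian) → word 0x321e18e7
kind:6 @ bit 0 → (0x321e18e7>>0)&0x3f = 0x27
ver:10 @ bit 6 → (0x321e18e7>>6)&0x3ff = 0x63  ←
bank:5 @ bit 16 → (0x321e18e7>>16)&0x1f = 0x1e
prio:7 @ bit 21 → (0x321e18e7>>21)&0x7f = 0x10
err:3 @ bit 28 → (0x321e18e7>>28)&0x7 = 0x3
id:1 @ bit 31 → (0x321e18e7>>31)&0x1 = 0x0
ver signed 10b, MSB=0: value = 99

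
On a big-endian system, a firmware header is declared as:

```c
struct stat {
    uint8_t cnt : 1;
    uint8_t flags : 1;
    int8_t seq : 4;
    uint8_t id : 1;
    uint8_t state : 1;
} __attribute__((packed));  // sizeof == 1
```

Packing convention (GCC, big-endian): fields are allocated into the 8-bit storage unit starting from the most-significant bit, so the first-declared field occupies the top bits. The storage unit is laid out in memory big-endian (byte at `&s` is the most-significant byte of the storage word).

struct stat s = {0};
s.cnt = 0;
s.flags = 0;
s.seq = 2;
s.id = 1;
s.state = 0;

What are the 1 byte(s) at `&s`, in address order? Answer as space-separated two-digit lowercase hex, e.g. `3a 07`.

cnt:1 = 0 → 0x0 << 7 → word 0x00
flags:1 = 0 → 0x0 << 6 → word 0x00
seq:4 = 2 → 0x2 << 2 → word 0x08
id:1 = 1 → 0x1 << 1 → word 0x0a
state:1 = 0 → 0x0 << 0 → word 0x0a
word = 0x0a → big-endian bytes:
  [0]=0x0a

0a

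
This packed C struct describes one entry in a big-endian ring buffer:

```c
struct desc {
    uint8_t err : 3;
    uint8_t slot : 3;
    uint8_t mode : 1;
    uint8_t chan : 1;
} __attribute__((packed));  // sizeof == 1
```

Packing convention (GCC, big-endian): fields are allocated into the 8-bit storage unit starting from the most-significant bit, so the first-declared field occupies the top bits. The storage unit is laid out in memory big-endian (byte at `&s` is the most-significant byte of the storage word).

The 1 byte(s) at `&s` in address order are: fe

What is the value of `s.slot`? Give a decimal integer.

[0]=0xfe (big-endian) → word 0xfe
err [5+:3] = (word>>5) & 0x7 = 7
slot [2+:3] = (word>>2) & 0x7 = 7  ←
mode [1+:1] = (word>>1) & 0x1 = 1
chan [0+:1] = (word>>0) & 0x1 = 0

7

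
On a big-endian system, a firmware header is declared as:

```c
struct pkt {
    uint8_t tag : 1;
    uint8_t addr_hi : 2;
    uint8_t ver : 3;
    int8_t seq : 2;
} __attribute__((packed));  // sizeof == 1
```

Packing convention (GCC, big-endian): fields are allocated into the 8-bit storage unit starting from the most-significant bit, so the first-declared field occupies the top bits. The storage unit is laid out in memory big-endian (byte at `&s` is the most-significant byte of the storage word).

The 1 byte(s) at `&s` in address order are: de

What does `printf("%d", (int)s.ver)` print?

7

[0]=0xde (big-endian) → word 0xde
tag [7+:1] = (word>>7) & 0x1 = 1
addr_hi [5+:2] = (word>>5) & 0x3 = 2
ver [2+:3] = (word>>2) & 0x7 = 7  ←
seq [0+:2] = (word>>0) & 0x3 = 2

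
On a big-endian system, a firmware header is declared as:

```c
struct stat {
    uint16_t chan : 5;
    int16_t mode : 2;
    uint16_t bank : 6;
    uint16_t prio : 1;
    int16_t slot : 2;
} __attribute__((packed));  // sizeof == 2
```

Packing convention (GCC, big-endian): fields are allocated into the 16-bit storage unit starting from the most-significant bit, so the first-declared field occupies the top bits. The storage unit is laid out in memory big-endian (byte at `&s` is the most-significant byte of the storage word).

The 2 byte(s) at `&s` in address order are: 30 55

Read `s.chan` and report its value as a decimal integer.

6

[0]=0x30 [1]=0x55 (big-endian) → word 0x3055
chan:5 @ bit 11 → (0x3055>>11)&0x1f = 0x6  ←
mode:2 @ bit 9 → (0x3055>>9)&0x3 = 0x0
bank:6 @ bit 3 → (0x3055>>3)&0x3f = 0xa
prio:1 @ bit 2 → (0x3055>>2)&0x1 = 0x1
slot:2 @ bit 0 → (0x3055>>0)&0x3 = 0x1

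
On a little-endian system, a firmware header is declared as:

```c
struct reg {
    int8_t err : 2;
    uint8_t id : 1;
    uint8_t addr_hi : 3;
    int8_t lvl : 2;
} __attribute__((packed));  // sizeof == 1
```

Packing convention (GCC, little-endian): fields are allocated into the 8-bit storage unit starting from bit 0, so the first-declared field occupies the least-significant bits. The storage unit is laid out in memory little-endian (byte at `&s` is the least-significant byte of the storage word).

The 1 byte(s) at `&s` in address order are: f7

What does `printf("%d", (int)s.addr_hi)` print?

[0]=0xf7 (little-endian) → word 0xf7
err [0+:2] = (word>>0) & 0x3 = 3
id [2+:1] = (word>>2) & 0x1 = 1
addr_hi [3+:3] = (word>>3) & 0x7 = 6  ←
lvl [6+:2] = (word>>6) & 0x3 = 3

6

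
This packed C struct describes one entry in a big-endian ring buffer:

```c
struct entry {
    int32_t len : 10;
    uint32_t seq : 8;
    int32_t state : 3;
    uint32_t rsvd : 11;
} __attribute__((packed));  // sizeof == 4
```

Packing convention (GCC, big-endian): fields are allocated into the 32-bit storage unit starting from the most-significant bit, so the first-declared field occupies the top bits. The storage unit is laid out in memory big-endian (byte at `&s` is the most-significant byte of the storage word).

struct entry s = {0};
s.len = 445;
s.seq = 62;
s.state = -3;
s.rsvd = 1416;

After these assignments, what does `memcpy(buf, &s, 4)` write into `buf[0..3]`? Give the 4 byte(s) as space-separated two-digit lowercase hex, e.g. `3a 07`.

6f 4f ad 88

[22+:10] len=445 & 0x3ff = 0x1bd; word=0x6f400000
[14+:8] seq=62 & 0xff = 0x3e; word=0x6f4f8000
[11+:3] state=-3 & 0x7 = 0x5; word=0x6f4fa800
[0+:11] rsvd=1416 & 0x7ff = 0x588; word=0x6f4fad88
word = 0x6f4fad88 → big-endian bytes:
  [0]=0x6f  [1]=0x4f  [2]=0xad  [3]=0x88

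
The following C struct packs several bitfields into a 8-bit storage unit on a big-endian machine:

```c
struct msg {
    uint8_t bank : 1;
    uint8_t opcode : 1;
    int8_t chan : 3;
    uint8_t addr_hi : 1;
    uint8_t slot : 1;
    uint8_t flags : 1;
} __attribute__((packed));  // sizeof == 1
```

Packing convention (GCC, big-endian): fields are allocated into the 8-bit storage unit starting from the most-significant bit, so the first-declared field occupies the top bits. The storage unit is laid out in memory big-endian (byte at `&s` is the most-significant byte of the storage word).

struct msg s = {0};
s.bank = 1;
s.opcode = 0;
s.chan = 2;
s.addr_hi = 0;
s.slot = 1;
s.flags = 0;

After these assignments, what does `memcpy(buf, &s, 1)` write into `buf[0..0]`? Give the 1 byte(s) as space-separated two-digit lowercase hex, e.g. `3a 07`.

[7+:1] bank=1 & 0x1 = 0x1; word=0x80
[6+:1] opcode=0 & 0x1 = 0x0; word=0x80
[3+:3] chan=2 & 0x7 = 0x2; word=0x90
[2+:1] addr_hi=0 & 0x1 = 0x0; word=0x90
[1+:1] slot=1 & 0x1 = 0x1; word=0x92
[0+:1] flags=0 & 0x1 = 0x0; word=0x92
word = 0x92 → big-endian bytes:
  [0]=0x92

92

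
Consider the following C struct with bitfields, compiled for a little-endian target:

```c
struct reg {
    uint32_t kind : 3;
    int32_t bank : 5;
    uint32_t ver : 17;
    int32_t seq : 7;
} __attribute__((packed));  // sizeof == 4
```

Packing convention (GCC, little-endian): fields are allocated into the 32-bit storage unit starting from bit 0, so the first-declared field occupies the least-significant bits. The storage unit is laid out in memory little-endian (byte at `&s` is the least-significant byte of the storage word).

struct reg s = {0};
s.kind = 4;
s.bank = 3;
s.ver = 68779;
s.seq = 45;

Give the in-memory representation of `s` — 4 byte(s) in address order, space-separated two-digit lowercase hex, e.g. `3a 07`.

kind:3 = 4 → 0x4 << 0 → word 0x00000004
bank:5 = 3 → 0x3 << 3 → word 0x0000001c
ver:17 = 68779 → 0x10cab << 8 → word 0x010cab1c
seq:7 = 45 → 0x2d << 25 → word 0x5b0cab1c
word = 0x5b0cab1c → little-endian bytes:
  [0]=0x1c  [1]=0xab  [2]=0x0c  [3]=0x5b

1c ab 0c 5b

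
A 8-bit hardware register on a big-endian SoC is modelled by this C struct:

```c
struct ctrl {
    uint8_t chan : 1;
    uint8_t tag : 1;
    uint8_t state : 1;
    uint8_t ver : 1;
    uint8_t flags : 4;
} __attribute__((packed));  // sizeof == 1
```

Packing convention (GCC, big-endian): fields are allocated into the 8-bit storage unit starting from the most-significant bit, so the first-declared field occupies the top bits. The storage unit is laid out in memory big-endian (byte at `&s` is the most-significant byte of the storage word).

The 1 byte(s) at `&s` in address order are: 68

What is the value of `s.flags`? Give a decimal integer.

[0]=0x68 (big-endian) → word 0x68
chan:1 @ bit 7 → (0x68>>7)&0x1 = 0x0
tag:1 @ bit 6 → (0x68>>6)&0x1 = 0x1
state:1 @ bit 5 → (0x68>>5)&0x1 = 0x1
ver:1 @ bit 4 → (0x68>>4)&0x1 = 0x0
flags:4 @ bit 0 → (0x68>>0)&0xf = 0x8  ←

8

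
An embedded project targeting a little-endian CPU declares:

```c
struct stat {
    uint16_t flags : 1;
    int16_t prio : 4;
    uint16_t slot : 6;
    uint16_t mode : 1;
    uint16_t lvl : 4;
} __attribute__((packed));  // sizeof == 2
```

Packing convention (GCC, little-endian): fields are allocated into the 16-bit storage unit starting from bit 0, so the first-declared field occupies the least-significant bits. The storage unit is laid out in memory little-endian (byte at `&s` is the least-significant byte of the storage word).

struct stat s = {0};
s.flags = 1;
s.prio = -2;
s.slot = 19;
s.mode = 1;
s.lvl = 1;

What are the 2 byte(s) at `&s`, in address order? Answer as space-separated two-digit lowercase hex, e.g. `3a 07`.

7d 1a

[0+:1] flags=1 & 0x1 = 0x1; word=0x0001
[1+:4] prio=-2 & 0xf = 0xe; word=0x001d
[5+:6] slot=19 & 0x3f = 0x13; word=0x027d
[11+:1] mode=1 & 0x1 = 0x1; word=0x0a7d
[12+:4] lvl=1 & 0xf = 0x1; word=0x1a7d
word = 0x1a7d → little-endian bytes:
  [0]=0x7d  [1]=0x1a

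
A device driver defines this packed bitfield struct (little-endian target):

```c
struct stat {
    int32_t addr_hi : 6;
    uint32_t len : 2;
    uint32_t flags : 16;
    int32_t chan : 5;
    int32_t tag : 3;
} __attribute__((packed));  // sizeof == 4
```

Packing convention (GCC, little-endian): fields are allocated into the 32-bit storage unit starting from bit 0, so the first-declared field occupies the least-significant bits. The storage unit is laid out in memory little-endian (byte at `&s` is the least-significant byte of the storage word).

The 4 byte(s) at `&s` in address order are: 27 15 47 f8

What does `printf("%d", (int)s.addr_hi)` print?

-25

[0]=0x27 [1]=0x15 [2]=0x47 [3]=0xf8 (little-endian) → word 0xf8471527
addr_hi [0+:6] = (word>>0) & 0x3f = 39  ←
len [6+:2] = (word>>6) & 0x3 = 0
flags [8+:16] = (word>>8) & 0xffff = 18197
chan [24+:5] = (word>>24) & 0x1f = 24
tag [29+:3] = (word>>29) & 0x7 = 7
addr_hi signed 6b, MSB=1: 39 - 64 = -25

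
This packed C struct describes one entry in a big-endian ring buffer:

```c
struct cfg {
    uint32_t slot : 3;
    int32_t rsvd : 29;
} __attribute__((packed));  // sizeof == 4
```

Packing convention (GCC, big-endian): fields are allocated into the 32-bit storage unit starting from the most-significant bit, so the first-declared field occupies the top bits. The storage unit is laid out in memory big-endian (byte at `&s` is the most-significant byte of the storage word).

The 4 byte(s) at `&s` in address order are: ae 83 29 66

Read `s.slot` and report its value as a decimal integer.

[0]=0xae [1]=0x83 [2]=0x29 [3]=0x66 (big-endian) → word 0xae832966
slot [29+:3] = (word>>29) & 0x7 = 5  ←
rsvd [0+:29] = (word>>0) & 0x1fffffff = 243476838

5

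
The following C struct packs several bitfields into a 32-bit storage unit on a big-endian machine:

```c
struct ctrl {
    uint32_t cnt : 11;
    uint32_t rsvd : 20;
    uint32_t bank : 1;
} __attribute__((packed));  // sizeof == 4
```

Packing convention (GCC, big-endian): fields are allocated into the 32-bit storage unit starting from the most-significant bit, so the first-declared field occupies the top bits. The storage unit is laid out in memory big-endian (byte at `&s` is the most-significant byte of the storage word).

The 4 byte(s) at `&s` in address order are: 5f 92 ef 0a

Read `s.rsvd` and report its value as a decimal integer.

[0]=0x5f [1]=0x92 [2]=0xef [3]=0x0a (big-endian) → word 0x5f92ef0a
cnt [21+:11] = (word>>21) & 0x7ff = 764
rsvd [1+:20] = (word>>1) & 0xfffff = 620421  ←
bank [0+:1] = (word>>0) & 0x1 = 0

620421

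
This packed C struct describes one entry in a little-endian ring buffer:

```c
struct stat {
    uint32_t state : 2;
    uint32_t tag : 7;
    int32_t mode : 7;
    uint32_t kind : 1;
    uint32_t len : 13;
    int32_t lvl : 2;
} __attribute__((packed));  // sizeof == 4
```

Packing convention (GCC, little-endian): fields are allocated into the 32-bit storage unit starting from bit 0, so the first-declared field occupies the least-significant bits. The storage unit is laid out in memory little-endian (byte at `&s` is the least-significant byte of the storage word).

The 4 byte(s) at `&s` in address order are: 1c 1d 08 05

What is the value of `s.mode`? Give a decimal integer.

14

[0]=0x1c [1]=0x1d [2]=0x08 [3]=0x05 (little-endian) → word 0x05081d1c
state:2 @ bit 0 → (0x05081d1c>>0)&0x3 = 0x0
tag:7 @ bit 2 → (0x05081d1c>>2)&0x7f = 0x47
mode:7 @ bit 9 → (0x05081d1c>>9)&0x7f = 0xe  ←
kind:1 @ bit 16 → (0x05081d1c>>16)&0x1 = 0x0
len:13 @ bit 17 → (0x05081d1c>>17)&0x1fff = 0x284
lvl:2 @ bit 30 → (0x05081d1c>>30)&0x3 = 0x0
mode signed 7b, MSB=0: value = 14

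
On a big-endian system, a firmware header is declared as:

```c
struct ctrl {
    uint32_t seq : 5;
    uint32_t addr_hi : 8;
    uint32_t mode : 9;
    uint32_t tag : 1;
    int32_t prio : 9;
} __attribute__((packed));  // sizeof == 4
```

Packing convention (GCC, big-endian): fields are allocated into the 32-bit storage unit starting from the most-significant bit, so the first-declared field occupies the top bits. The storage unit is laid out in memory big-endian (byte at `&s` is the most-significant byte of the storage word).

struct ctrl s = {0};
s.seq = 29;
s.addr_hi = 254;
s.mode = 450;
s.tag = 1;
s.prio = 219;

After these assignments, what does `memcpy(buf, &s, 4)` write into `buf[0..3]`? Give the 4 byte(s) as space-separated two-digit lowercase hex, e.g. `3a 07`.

ef f7 0a db

[27+:5] seq=29 & 0x1f = 0x1d; word=0xe8000000
[19+:8] addr_hi=254 & 0xff = 0xfe; word=0xeff00000
[10+:9] mode=450 & 0x1ff = 0x1c2; word=0xeff70800
[9+:1] tag=1 & 0x1 = 0x1; word=0xeff70a00
[0+:9] prio=219 & 0x1ff = 0xdb; word=0xeff70adb
word = 0xeff70adb → big-endian bytes:
  [0]=0xef  [1]=0xf7  [2]=0x0a  [3]=0xdb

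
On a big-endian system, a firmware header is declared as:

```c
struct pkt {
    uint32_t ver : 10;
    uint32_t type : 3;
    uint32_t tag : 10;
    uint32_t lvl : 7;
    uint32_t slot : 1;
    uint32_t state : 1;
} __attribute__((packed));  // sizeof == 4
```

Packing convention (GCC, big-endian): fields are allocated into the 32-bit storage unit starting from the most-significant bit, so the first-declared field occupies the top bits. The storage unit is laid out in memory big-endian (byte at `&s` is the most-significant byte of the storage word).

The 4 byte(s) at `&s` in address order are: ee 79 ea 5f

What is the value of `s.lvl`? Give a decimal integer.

[0]=0xee [1]=0x79 [2]=0xea [3]=0x5f (big-endian) → word 0xee79ea5f
ver [22+:10] = (word>>22) & 0x3ff = 953
type [19+:3] = (word>>19) & 0x7 = 7
tag [9+:10] = (word>>9) & 0x3ff = 245
lvl [2+:7] = (word>>2) & 0x7f = 23  ←
slot [1+:1] = (word>>1) & 0x1 = 1
state [0+:1] = (word>>0) & 0x1 = 1

23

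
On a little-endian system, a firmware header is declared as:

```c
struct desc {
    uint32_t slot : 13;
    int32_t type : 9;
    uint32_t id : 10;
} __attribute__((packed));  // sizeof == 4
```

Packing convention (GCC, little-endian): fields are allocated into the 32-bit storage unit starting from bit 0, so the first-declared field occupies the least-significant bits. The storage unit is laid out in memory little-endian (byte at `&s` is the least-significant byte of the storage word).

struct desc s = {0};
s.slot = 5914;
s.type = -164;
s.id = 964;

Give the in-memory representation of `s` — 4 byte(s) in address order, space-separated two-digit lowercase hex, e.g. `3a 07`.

1a 97 2b f1

slot (13b) val=5914 bits=0x171a at bit 0: 0x0000171a
type (9b) val=-164 bits=0x15c at bit 13: 0x002b971a
id (10b) val=964 bits=0x3c4 at bit 22: 0xf12b971a
word = 0xf12b971a → little-endian bytes:
  [0]=0x1a  [1]=0x97  [2]=0x2b  [3]=0xf1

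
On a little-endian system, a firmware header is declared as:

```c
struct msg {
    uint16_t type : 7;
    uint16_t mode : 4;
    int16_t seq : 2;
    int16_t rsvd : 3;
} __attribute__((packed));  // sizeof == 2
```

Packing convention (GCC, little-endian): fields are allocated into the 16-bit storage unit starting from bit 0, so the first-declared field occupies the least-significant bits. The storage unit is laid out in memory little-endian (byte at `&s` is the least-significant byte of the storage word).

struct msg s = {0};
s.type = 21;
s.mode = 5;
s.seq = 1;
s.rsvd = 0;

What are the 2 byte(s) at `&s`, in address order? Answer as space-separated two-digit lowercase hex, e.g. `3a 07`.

95 0a

type:7 = 21 → 0x15 << 0 → word 0x0015
mode:4 = 5 → 0x5 << 7 → word 0x0295
seq:2 = 1 → 0x1 << 11 → word 0x0a95
rsvd:3 = 0 → 0x0 << 13 → word 0x0a95
word = 0x0a95 → little-endian bytes:
  [0]=0x95  [1]=0x0a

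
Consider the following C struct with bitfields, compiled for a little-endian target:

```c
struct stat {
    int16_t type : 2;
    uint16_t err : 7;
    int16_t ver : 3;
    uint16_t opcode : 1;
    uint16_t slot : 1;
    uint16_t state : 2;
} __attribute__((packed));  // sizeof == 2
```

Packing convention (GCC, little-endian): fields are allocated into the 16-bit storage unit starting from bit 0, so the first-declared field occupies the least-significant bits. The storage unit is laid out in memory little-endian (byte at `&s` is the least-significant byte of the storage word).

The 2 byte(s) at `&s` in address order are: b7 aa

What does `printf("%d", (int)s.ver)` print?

[0]=0xb7 [1]=0xaa (little-endian) → word 0xaab7
type [0+:2] = (word>>0) & 0x3 = 3
err [2+:7] = (word>>2) & 0x7f = 45
ver [9+:3] = (word>>9) & 0x7 = 5  ←
opcode [12+:1] = (word>>12) & 0x1 = 0
slot [13+:1] = (word>>13) & 0x1 = 1
state [14+:2] = (word>>14) & 0x3 = 2
ver signed 3b, MSB=1: 5 - 8 = -3

-3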